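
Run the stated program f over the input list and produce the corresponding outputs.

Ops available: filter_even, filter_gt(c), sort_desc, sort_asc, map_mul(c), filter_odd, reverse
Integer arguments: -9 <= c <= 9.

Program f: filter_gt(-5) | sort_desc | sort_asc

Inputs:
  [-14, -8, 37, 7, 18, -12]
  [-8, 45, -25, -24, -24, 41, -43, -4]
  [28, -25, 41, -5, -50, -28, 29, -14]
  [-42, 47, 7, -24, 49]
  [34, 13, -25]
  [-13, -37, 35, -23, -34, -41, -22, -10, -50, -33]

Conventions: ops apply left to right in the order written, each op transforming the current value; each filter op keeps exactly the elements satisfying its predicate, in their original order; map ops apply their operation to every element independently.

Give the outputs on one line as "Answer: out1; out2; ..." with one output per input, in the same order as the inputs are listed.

[7, 18, 37]; [-4, 41, 45]; [28, 29, 41]; [7, 47, 49]; [13, 34]; [35]

Execution, op by op:
  [-14, -8, 37, 7, 18, -12] -> [37, 7, 18] -> [37, 18, 7] -> [7, 18, 37]
  [-8, 45, -25, -24, -24, 41, -43, -4] -> [45, 41, -4] -> [45, 41, -4] -> [-4, 41, 45]
  [28, -25, 41, -5, -50, -28, 29, -14] -> [28, 41, 29] -> [41, 29, 28] -> [28, 29, 41]
  [-42, 47, 7, -24, 49] -> [47, 7, 49] -> [49, 47, 7] -> [7, 47, 49]
  [34, 13, -25] -> [34, 13] -> [34, 13] -> [13, 34]
  [-13, -37, 35, -23, -34, -41, -22, -10, -50, -33] -> [35] -> [35] -> [35]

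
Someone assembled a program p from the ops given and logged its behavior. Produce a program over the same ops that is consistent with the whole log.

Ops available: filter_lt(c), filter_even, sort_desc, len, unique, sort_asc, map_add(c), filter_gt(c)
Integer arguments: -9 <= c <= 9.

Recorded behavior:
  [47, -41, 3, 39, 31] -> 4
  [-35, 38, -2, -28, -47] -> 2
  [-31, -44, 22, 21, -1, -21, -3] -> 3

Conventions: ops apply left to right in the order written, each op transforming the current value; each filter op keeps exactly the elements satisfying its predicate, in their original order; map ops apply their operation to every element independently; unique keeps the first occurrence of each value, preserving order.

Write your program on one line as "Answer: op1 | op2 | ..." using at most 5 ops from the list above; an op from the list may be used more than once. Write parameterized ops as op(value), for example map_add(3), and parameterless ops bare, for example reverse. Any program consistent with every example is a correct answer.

sort_desc | sort_asc | filter_gt(-3) | len

Check, running the answer program on each example:
  [47, -41, 3, 39, 31] -> [47, 39, 31, 3, -41] -> [-41, 3, 31, 39, 47] -> [3, 31, 39, 47] -> 4
  [-35, 38, -2, -28, -47] -> [38, -2, -28, -35, -47] -> [-47, -35, -28, -2, 38] -> [-2, 38] -> 2
  [-31, -44, 22, 21, -1, -21, -3] -> [22, 21, -1, -3, -21, -31, -44] -> [-44, -31, -21, -3, -1, 21, 22] -> [-1, 21, 22] -> 3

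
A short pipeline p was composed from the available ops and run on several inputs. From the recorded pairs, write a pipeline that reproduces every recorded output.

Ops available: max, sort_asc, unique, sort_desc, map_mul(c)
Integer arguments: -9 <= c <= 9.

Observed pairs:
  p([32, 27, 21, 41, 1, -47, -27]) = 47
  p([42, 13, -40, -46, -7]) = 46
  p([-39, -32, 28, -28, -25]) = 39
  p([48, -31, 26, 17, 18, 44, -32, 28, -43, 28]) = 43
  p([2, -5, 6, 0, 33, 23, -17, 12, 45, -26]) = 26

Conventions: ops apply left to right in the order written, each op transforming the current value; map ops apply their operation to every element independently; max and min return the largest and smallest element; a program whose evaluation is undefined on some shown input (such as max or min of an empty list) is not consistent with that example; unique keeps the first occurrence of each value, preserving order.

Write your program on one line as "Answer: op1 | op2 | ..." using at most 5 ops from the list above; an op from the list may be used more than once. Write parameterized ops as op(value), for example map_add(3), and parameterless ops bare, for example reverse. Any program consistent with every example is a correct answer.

sort_desc | unique | map_mul(-1) | max

Check, running the answer program on each example:
  [32, 27, 21, 41, 1, -47, -27] -> [41, 32, 27, 21, 1, -27, -47] -> [41, 32, 27, 21, 1, -27, -47] -> [-41, -32, -27, -21, -1, 27, 47] -> 47
  [42, 13, -40, -46, -7] -> [42, 13, -7, -40, -46] -> [42, 13, -7, -40, -46] -> [-42, -13, 7, 40, 46] -> 46
  [-39, -32, 28, -28, -25] -> [28, -25, -28, -32, -39] -> [28, -25, -28, -32, -39] -> [-28, 25, 28, 32, 39] -> 39
  [48, -31, 26, 17, 18, 44, -32, 28, -43, 28] -> [48, 44, 28, 28, 26, 18, 17, -31, -32, -43] -> [48, 44, 28, 26, 18, 17, -31, -32, -43] -> [-48, -44, -28, -26, -18, -17, 31, 32, 43] -> 43
  [2, -5, 6, 0, 33, 23, -17, 12, 45, -26] -> [45, 33, 23, 12, 6, 2, 0, -5, -17, -26] -> [45, 33, 23, 12, 6, 2, 0, -5, -17, -26] -> [-45, -33, -23, -12, -6, -2, 0, 5, 17, 26] -> 26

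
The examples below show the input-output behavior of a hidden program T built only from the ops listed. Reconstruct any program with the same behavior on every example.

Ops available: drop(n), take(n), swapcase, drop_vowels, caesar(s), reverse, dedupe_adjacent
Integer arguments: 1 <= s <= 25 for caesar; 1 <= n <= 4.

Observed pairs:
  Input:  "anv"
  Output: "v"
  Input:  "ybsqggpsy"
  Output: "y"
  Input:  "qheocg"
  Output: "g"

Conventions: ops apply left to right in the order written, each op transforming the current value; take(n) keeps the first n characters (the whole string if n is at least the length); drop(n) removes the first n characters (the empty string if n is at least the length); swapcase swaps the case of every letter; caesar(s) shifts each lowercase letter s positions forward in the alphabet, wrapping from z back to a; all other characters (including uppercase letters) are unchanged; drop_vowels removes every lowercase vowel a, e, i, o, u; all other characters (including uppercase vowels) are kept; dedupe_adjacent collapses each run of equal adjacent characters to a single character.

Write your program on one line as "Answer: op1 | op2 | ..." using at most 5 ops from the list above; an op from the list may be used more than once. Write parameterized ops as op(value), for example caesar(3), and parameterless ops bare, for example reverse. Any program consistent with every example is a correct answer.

reverse | dedupe_adjacent | swapcase | take(1) | swapcase

Check, running the answer program on each example:
  "anv" -> "vna" -> "vna" -> "VNA" -> "V" -> "v"
  "ybsqggpsy" -> "yspggqsby" -> "yspgqsby" -> "YSPGQSBY" -> "Y" -> "y"
  "qheocg" -> "gcoehq" -> "gcoehq" -> "GCOEHQ" -> "G" -> "g"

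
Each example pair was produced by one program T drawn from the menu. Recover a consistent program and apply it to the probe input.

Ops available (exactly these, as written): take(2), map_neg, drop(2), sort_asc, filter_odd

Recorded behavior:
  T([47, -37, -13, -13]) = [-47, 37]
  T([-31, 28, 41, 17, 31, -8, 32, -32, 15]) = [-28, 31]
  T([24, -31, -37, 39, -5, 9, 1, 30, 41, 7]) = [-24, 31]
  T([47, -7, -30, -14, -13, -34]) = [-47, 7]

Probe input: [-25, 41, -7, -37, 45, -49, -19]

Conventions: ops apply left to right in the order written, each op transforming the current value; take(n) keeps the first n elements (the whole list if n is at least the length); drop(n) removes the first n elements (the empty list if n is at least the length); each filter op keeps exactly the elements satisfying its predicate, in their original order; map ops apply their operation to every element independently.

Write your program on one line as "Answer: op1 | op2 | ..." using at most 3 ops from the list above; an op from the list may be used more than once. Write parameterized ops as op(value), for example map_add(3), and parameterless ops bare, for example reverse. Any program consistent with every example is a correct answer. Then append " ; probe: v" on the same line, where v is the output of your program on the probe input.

take(2) | map_neg | sort_asc ; probe: [-41, 25]

Check, running the answer program on each example:
  [47, -37, -13, -13] -> [47, -37] -> [-47, 37] -> [-47, 37]
  [-31, 28, 41, 17, 31, -8, 32, -32, 15] -> [-31, 28] -> [31, -28] -> [-28, 31]
  [24, -31, -37, 39, -5, 9, 1, 30, 41, 7] -> [24, -31] -> [-24, 31] -> [-24, 31]
  [47, -7, -30, -14, -13, -34] -> [47, -7] -> [-47, 7] -> [-47, 7]
  probe: [-25, 41, -7, -37, 45, -49, -19] -> [-25, 41] -> [25, -41] -> [-41, 25]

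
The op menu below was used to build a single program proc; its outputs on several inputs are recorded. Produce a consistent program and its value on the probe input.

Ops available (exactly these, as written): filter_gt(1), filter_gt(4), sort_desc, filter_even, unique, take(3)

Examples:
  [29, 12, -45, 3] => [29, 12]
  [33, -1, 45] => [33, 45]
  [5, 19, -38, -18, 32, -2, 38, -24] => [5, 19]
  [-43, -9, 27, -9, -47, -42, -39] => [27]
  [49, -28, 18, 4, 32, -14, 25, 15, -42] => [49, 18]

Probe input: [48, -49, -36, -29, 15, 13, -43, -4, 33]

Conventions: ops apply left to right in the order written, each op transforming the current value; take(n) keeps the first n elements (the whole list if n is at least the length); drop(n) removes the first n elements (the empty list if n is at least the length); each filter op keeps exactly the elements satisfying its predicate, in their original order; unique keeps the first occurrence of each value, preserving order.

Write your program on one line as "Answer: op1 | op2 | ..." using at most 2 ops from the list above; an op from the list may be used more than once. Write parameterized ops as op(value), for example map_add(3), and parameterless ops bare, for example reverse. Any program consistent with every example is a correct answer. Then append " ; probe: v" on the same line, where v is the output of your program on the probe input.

take(3) | filter_gt(4) ; probe: [48]

Check, running the answer program on each example:
  [29, 12, -45, 3] -> [29, 12, -45] -> [29, 12]
  [33, -1, 45] -> [33, -1, 45] -> [33, 45]
  [5, 19, -38, -18, 32, -2, 38, -24] -> [5, 19, -38] -> [5, 19]
  [-43, -9, 27, -9, -47, -42, -39] -> [-43, -9, 27] -> [27]
  [49, -28, 18, 4, 32, -14, 25, 15, -42] -> [49, -28, 18] -> [49, 18]
  probe: [48, -49, -36, -29, 15, 13, -43, -4, 33] -> [48, -49, -36] -> [48]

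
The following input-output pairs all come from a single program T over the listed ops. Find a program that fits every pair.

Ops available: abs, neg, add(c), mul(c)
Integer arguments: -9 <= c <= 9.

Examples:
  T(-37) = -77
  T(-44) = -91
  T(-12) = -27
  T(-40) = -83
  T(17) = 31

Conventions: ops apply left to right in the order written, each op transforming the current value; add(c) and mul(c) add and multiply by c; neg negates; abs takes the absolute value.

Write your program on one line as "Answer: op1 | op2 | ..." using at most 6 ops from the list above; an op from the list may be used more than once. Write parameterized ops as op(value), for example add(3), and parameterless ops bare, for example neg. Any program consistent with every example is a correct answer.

neg | mul(-2) | add(6) | neg | add(9) | neg

Check, running the answer program on each example:
  -37 -> 37 -> -74 -> -68 -> 68 -> 77 -> -77
  -44 -> 44 -> -88 -> -82 -> 82 -> 91 -> -91
  -12 -> 12 -> -24 -> -18 -> 18 -> 27 -> -27
  -40 -> 40 -> -80 -> -74 -> 74 -> 83 -> -83
  17 -> -17 -> 34 -> 40 -> -40 -> -31 -> 31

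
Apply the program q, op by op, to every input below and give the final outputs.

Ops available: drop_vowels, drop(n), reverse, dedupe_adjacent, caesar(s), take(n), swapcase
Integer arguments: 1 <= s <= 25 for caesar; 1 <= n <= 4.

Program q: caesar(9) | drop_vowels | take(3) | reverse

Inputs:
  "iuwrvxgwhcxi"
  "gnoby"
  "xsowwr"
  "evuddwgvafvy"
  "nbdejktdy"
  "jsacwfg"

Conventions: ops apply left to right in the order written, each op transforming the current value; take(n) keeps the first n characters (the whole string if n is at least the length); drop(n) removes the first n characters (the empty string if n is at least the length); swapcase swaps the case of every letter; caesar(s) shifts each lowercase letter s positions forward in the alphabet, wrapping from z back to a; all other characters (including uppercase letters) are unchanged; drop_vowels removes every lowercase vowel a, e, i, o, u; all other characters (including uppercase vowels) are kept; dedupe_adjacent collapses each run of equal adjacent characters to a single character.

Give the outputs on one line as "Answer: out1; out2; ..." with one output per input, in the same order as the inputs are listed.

"fdr"; "xwp"; "xbg"; "mdn"; "mkw"; "jbs"

Execution, op by op:
  "iuwrvxgwhcxi" -> "rdfaegpfqlgr" -> "rdfgpfqlgr" -> "rdf" -> "fdr"
  "gnoby" -> "pwxkh" -> "pwxkh" -> "pwx" -> "xwp"
  "xsowwr" -> "gbxffa" -> "gbxff" -> "gbx" -> "xbg"
  "evuddwgvafvy" -> "nedmmfpejoeh" -> "ndmmfpjh" -> "ndm" -> "mdn"
  "nbdejktdy" -> "wkmnstcmh" -> "wkmnstcmh" -> "wkm" -> "mkw"
  "jsacwfg" -> "sbjlfop" -> "sbjlfp" -> "sbj" -> "jbs"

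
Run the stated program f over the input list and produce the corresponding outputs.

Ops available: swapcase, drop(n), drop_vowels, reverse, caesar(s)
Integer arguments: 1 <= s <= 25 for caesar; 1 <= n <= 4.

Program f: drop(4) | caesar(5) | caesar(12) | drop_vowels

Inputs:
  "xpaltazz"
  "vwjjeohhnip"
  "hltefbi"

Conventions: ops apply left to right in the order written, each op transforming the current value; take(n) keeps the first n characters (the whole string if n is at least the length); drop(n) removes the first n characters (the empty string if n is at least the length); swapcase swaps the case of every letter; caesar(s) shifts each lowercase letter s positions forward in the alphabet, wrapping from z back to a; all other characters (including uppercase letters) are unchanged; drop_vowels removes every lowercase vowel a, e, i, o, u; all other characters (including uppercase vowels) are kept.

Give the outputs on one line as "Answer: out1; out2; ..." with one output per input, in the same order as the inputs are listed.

Execution, op by op:
  "xpaltazz" -> "tazz" -> "yfee" -> "krqq" -> "krqq"
  "vwjjeohhnip" -> "eohhnip" -> "jtmmsnu" -> "vfyyezg" -> "vfyyzg"
  "hltefbi" -> "fbi" -> "kgn" -> "wsz" -> "wsz"

"krqq"; "vfyyzg"; "wsz"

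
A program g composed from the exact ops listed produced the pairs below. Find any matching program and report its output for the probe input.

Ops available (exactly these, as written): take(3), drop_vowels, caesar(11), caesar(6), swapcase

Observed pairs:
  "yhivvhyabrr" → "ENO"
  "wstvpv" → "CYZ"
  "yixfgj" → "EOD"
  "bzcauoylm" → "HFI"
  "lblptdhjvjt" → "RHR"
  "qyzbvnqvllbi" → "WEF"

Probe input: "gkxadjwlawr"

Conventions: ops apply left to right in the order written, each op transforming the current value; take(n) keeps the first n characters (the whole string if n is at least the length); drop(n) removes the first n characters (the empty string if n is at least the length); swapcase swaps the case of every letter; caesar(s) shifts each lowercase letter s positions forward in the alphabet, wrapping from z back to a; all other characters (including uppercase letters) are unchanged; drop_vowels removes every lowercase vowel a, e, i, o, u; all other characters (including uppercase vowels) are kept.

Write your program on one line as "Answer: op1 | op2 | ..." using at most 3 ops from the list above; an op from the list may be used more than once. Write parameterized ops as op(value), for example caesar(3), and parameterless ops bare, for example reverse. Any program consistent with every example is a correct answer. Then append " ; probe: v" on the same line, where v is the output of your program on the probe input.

caesar(6) | swapcase | take(3) ; probe: "MQD"

Check, running the answer program on each example:
  "yhivvhyabrr" -> "enobbneghxx" -> "ENOBBNEGHXX" -> "ENO"
  "wstvpv" -> "cyzbvb" -> "CYZBVB" -> "CYZ"
  "yixfgj" -> "eodlmp" -> "EODLMP" -> "EOD"
  "bzcauoylm" -> "hfigauers" -> "HFIGAUERS" -> "HFI"
  "lblptdhjvjt" -> "rhrvzjnpbpz" -> "RHRVZJNPBPZ" -> "RHR"
  "qyzbvnqvllbi" -> "wefhbtwbrrho" -> "WEFHBTWBRRHO" -> "WEF"
  probe: "gkxadjwlawr" -> "mqdgjpcrgcx" -> "MQDGJPCRGCX" -> "MQD"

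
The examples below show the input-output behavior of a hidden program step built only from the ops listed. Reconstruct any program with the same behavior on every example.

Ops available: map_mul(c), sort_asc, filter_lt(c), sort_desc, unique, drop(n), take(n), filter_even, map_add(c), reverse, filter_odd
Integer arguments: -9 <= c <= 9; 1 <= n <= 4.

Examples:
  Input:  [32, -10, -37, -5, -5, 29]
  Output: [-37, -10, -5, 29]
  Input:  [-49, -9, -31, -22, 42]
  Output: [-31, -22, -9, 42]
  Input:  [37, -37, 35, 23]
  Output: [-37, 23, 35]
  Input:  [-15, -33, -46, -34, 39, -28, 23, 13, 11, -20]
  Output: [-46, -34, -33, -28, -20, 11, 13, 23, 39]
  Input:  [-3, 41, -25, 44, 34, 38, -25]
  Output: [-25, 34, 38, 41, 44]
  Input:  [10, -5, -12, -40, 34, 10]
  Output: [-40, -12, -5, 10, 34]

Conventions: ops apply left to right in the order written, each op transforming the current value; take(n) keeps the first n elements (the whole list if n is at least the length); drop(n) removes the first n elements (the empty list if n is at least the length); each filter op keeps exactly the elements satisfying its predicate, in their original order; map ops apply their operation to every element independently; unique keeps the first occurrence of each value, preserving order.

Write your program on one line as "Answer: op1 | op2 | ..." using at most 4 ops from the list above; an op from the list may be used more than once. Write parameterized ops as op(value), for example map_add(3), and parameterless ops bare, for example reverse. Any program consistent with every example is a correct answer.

drop(1) | unique | sort_asc

Check, running the answer program on each example:
  [32, -10, -37, -5, -5, 29] -> [-10, -37, -5, -5, 29] -> [-10, -37, -5, 29] -> [-37, -10, -5, 29]
  [-49, -9, -31, -22, 42] -> [-9, -31, -22, 42] -> [-9, -31, -22, 42] -> [-31, -22, -9, 42]
  [37, -37, 35, 23] -> [-37, 35, 23] -> [-37, 35, 23] -> [-37, 23, 35]
  [-15, -33, -46, -34, 39, -28, 23, 13, 11, -20] -> [-33, -46, -34, 39, -28, 23, 13, 11, -20] -> [-33, -46, -34, 39, -28, 23, 13, 11, -20] -> [-46, -34, -33, -28, -20, 11, 13, 23, 39]
  [-3, 41, -25, 44, 34, 38, -25] -> [41, -25, 44, 34, 38, -25] -> [41, -25, 44, 34, 38] -> [-25, 34, 38, 41, 44]
  [10, -5, -12, -40, 34, 10] -> [-5, -12, -40, 34, 10] -> [-5, -12, -40, 34, 10] -> [-40, -12, -5, 10, 34]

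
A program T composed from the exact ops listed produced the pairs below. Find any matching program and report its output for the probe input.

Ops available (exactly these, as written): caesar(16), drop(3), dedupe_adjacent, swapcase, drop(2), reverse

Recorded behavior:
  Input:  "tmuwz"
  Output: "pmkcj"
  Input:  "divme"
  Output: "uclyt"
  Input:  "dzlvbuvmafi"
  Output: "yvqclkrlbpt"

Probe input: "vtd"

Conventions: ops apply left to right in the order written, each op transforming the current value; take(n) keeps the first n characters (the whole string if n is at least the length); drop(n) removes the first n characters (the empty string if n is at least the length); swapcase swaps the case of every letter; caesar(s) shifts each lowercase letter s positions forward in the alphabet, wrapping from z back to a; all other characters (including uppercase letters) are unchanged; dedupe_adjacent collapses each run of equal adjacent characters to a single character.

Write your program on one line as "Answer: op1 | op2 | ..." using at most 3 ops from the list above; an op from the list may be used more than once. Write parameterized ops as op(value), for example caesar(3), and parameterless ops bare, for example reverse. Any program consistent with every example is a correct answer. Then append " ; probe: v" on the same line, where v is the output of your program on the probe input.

reverse | caesar(16) ; probe: "tjl"

Check, running the answer program on each example:
  "tmuwz" -> "zwumt" -> "pmkcj"
  "divme" -> "emvid" -> "uclyt"
  "dzlvbuvmafi" -> "ifamvubvlzd" -> "yvqclkrlbpt"
  probe: "vtd" -> "dtv" -> "tjl"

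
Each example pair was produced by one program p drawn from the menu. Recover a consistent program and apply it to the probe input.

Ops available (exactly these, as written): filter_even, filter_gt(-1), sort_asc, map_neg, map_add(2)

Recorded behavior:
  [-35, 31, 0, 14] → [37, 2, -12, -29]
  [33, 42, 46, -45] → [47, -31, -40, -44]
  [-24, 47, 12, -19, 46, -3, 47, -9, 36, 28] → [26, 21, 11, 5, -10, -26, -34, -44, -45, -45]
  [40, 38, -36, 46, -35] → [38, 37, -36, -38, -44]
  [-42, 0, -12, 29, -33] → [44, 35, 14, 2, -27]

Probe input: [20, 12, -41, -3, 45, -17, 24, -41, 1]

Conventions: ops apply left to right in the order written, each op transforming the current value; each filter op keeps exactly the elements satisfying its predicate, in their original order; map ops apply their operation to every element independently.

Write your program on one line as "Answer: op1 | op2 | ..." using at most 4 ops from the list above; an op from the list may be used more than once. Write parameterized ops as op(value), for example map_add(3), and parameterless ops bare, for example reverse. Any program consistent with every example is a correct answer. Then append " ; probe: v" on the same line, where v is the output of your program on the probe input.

sort_asc | map_neg | map_add(2) ; probe: [43, 43, 19, 5, 1, -10, -18, -22, -43]

Check, running the answer program on each example:
  [-35, 31, 0, 14] -> [-35, 0, 14, 31] -> [35, 0, -14, -31] -> [37, 2, -12, -29]
  [33, 42, 46, -45] -> [-45, 33, 42, 46] -> [45, -33, -42, -46] -> [47, -31, -40, -44]
  [-24, 47, 12, -19, 46, -3, 47, -9, 36, 28] -> [-24, -19, -9, -3, 12, 28, 36, 46, 47, 47] -> [24, 19, 9, 3, -12, -28, -36, -46, -47, -47] -> [26, 21, 11, 5, -10, -26, -34, -44, -45, -45]
  [40, 38, -36, 46, -35] -> [-36, -35, 38, 40, 46] -> [36, 35, -38, -40, -46] -> [38, 37, -36, -38, -44]
  [-42, 0, -12, 29, -33] -> [-42, -33, -12, 0, 29] -> [42, 33, 12, 0, -29] -> [44, 35, 14, 2, -27]
  probe: [20, 12, -41, -3, 45, -17, 24, -41, 1] -> [-41, -41, -17, -3, 1, 12, 20, 24, 45] -> [41, 41, 17, 3, -1, -12, -20, -24, -45] -> [43, 43, 19, 5, 1, -10, -18, -22, -43]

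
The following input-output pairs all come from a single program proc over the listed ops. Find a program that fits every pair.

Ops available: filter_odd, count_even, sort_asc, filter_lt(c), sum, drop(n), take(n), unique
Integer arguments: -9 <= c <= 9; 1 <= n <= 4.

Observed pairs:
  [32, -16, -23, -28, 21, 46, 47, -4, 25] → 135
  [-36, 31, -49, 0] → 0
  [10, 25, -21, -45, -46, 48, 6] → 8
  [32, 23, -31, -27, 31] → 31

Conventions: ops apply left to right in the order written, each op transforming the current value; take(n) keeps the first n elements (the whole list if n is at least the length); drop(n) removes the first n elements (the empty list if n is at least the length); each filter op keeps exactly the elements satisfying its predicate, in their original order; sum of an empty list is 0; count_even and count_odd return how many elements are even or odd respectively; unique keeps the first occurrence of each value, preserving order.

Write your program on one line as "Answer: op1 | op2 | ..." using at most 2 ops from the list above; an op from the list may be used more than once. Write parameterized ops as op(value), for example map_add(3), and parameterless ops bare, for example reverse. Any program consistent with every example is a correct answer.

drop(4) | sum

Check, running the answer program on each example:
  [32, -16, -23, -28, 21, 46, 47, -4, 25] -> [21, 46, 47, -4, 25] -> 135
  [-36, 31, -49, 0] -> [] -> 0
  [10, 25, -21, -45, -46, 48, 6] -> [-46, 48, 6] -> 8
  [32, 23, -31, -27, 31] -> [31] -> 31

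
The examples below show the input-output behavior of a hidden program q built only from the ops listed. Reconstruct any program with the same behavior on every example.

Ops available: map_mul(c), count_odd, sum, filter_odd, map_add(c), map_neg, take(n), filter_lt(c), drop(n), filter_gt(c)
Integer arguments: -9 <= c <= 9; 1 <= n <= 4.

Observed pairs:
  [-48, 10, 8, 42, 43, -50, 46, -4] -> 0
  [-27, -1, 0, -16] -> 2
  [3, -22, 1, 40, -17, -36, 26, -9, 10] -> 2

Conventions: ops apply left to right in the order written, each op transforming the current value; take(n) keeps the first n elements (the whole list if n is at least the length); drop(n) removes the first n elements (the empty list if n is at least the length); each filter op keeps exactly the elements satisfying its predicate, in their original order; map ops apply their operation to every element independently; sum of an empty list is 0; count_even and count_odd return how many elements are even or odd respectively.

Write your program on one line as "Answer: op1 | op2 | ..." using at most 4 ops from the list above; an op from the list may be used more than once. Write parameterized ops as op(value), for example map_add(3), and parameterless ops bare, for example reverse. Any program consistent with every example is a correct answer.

map_neg | take(4) | filter_odd | count_odd

Check, running the answer program on each example:
  [-48, 10, 8, 42, 43, -50, 46, -4] -> [48, -10, -8, -42, -43, 50, -46, 4] -> [48, -10, -8, -42] -> [] -> 0
  [-27, -1, 0, -16] -> [27, 1, 0, 16] -> [27, 1, 0, 16] -> [27, 1] -> 2
  [3, -22, 1, 40, -17, -36, 26, -9, 10] -> [-3, 22, -1, -40, 17, 36, -26, 9, -10] -> [-3, 22, -1, -40] -> [-3, -1] -> 2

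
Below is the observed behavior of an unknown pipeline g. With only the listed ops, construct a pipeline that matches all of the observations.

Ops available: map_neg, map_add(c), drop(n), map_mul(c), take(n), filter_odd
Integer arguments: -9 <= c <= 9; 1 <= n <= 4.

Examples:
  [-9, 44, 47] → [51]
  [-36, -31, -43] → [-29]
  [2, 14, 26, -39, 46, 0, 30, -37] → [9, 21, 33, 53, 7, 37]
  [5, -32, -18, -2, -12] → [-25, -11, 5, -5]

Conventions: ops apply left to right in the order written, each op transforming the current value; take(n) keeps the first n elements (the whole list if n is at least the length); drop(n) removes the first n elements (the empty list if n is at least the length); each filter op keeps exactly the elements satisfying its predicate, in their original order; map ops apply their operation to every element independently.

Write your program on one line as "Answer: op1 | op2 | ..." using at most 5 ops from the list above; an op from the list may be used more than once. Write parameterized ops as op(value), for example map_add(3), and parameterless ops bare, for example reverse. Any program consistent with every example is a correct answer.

map_neg | map_add(-7) | filter_odd | map_mul(-1)

Check, running the answer program on each example:
  [-9, 44, 47] -> [9, -44, -47] -> [2, -51, -54] -> [-51] -> [51]
  [-36, -31, -43] -> [36, 31, 43] -> [29, 24, 36] -> [29] -> [-29]
  [2, 14, 26, -39, 46, 0, 30, -37] -> [-2, -14, -26, 39, -46, 0, -30, 37] -> [-9, -21, -33, 32, -53, -7, -37, 30] -> [-9, -21, -33, -53, -7, -37] -> [9, 21, 33, 53, 7, 37]
  [5, -32, -18, -2, -12] -> [-5, 32, 18, 2, 12] -> [-12, 25, 11, -5, 5] -> [25, 11, -5, 5] -> [-25, -11, 5, -5]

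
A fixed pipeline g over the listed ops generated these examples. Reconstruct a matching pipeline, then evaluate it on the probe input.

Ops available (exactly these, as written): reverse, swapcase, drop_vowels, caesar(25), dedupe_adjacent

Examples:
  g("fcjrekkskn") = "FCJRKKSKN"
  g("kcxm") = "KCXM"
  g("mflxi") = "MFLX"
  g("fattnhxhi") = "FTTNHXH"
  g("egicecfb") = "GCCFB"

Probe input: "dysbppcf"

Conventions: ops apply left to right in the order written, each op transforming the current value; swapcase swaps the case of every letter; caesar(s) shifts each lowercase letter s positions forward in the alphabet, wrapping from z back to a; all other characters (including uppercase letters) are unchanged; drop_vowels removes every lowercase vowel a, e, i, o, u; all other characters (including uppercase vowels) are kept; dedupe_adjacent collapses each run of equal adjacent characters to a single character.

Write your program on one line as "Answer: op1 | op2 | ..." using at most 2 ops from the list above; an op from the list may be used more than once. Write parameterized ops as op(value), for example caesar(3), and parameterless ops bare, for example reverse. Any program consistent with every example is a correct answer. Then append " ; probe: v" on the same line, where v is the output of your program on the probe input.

drop_vowels | swapcase ; probe: "DYSBPPCF"

Check, running the answer program on each example:
  "fcjrekkskn" -> "fcjrkkskn" -> "FCJRKKSKN"
  "kcxm" -> "kcxm" -> "KCXM"
  "mflxi" -> "mflx" -> "MFLX"
  "fattnhxhi" -> "fttnhxh" -> "FTTNHXH"
  "egicecfb" -> "gccfb" -> "GCCFB"
  probe: "dysbppcf" -> "dysbppcf" -> "DYSBPPCF"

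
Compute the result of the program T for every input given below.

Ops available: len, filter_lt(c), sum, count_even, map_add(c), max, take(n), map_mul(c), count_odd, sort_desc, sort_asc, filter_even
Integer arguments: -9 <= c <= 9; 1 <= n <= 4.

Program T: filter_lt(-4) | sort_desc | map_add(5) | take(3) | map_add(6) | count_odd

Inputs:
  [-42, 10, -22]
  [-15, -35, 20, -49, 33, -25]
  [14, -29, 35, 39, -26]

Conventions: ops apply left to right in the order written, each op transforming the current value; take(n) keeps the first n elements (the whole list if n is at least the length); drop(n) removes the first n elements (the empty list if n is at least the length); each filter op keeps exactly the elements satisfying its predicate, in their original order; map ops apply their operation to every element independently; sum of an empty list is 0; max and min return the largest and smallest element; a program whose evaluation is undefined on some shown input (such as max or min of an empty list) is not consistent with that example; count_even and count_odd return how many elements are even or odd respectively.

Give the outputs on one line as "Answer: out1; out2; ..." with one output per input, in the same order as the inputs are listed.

2; 0; 1

Execution, op by op:
  [-42, 10, -22] -> [-42, -22] -> [-22, -42] -> [-17, -37] -> [-17, -37] -> [-11, -31] -> 2
  [-15, -35, 20, -49, 33, -25] -> [-15, -35, -49, -25] -> [-15, -25, -35, -49] -> [-10, -20, -30, -44] -> [-10, -20, -30] -> [-4, -14, -24] -> 0
  [14, -29, 35, 39, -26] -> [-29, -26] -> [-26, -29] -> [-21, -24] -> [-21, -24] -> [-15, -18] -> 1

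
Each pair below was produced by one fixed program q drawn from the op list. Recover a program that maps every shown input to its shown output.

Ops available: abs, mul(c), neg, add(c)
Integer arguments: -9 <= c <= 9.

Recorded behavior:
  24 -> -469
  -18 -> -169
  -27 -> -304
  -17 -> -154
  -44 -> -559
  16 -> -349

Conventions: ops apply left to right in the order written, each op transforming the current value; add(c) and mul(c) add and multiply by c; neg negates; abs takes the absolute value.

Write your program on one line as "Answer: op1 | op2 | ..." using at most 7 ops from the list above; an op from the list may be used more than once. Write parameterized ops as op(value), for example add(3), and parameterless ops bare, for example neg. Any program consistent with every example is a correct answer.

add(7) | neg | mul(-3) | abs | mul(-5) | add(-4)

Check, running the answer program on each example:
  24 -> 31 -> -31 -> 93 -> 93 -> -465 -> -469
  -18 -> -11 -> 11 -> -33 -> 33 -> -165 -> -169
  -27 -> -20 -> 20 -> -60 -> 60 -> -300 -> -304
  -17 -> -10 -> 10 -> -30 -> 30 -> -150 -> -154
  -44 -> -37 -> 37 -> -111 -> 111 -> -555 -> -559
  16 -> 23 -> -23 -> 69 -> 69 -> -345 -> -349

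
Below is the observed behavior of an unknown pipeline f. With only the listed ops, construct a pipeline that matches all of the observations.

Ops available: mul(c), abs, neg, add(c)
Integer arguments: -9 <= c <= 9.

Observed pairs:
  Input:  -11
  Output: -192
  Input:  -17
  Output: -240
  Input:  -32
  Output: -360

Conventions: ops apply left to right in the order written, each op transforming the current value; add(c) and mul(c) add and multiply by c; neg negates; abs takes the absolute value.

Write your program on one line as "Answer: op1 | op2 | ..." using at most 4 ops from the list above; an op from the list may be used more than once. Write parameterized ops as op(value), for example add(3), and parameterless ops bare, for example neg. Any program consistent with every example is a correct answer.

add(-5) | neg | add(8) | mul(-8)

Check, running the answer program on each example:
  -11 -> -16 -> 16 -> 24 -> -192
  -17 -> -22 -> 22 -> 30 -> -240
  -32 -> -37 -> 37 -> 45 -> -360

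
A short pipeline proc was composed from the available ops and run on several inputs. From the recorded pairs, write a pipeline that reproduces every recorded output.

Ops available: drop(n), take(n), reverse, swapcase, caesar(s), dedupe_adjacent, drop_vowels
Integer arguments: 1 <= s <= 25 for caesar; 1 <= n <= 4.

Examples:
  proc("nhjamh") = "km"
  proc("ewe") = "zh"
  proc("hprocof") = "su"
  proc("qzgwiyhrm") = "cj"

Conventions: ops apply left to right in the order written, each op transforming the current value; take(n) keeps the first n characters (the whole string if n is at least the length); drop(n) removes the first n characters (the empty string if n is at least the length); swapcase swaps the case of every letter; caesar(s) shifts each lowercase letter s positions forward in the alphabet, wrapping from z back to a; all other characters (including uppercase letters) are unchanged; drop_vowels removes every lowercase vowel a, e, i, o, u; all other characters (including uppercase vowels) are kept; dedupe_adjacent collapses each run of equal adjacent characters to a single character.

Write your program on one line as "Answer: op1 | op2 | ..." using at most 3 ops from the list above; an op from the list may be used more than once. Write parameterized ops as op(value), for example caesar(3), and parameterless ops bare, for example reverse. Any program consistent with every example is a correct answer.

drop(1) | caesar(3) | take(2)

Check, running the answer program on each example:
  "nhjamh" -> "hjamh" -> "kmdpk" -> "km"
  "ewe" -> "we" -> "zh" -> "zh"
  "hprocof" -> "procof" -> "surfri" -> "su"
  "qzgwiyhrm" -> "zgwiyhrm" -> "cjzlbkup" -> "cj"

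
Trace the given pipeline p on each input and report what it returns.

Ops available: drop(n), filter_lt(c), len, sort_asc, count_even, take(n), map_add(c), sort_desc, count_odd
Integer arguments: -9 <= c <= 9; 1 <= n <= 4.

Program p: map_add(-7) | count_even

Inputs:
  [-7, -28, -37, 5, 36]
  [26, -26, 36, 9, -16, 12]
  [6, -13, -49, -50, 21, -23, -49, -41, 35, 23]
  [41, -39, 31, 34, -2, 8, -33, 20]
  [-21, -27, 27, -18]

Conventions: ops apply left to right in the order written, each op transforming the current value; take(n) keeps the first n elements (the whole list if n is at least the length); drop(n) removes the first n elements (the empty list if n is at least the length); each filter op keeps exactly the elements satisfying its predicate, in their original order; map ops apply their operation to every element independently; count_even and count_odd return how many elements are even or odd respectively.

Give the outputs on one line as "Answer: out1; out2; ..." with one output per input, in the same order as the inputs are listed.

3; 1; 8; 4; 3

Execution, op by op:
  [-7, -28, -37, 5, 36] -> [-14, -35, -44, -2, 29] -> 3
  [26, -26, 36, 9, -16, 12] -> [19, -33, 29, 2, -23, 5] -> 1
  [6, -13, -49, -50, 21, -23, -49, -41, 35, 23] -> [-1, -20, -56, -57, 14, -30, -56, -48, 28, 16] -> 8
  [41, -39, 31, 34, -2, 8, -33, 20] -> [34, -46, 24, 27, -9, 1, -40, 13] -> 4
  [-21, -27, 27, -18] -> [-28, -34, 20, -25] -> 3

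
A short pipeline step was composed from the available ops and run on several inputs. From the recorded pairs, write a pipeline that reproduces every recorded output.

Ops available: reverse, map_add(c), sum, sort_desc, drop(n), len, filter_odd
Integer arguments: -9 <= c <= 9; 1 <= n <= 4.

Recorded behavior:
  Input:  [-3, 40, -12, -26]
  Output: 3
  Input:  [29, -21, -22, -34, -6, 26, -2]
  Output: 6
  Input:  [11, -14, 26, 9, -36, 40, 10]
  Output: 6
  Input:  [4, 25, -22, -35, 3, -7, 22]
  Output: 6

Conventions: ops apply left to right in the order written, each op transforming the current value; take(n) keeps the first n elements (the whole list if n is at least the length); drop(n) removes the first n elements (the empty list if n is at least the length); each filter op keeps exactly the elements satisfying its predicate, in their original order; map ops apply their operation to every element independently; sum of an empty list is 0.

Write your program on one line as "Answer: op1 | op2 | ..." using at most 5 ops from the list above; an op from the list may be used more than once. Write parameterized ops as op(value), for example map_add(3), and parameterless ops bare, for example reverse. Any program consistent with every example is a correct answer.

drop(1) | map_add(-6) | map_add(3) | len

Check, running the answer program on each example:
  [-3, 40, -12, -26] -> [40, -12, -26] -> [34, -18, -32] -> [37, -15, -29] -> 3
  [29, -21, -22, -34, -6, 26, -2] -> [-21, -22, -34, -6, 26, -2] -> [-27, -28, -40, -12, 20, -8] -> [-24, -25, -37, -9, 23, -5] -> 6
  [11, -14, 26, 9, -36, 40, 10] -> [-14, 26, 9, -36, 40, 10] -> [-20, 20, 3, -42, 34, 4] -> [-17, 23, 6, -39, 37, 7] -> 6
  [4, 25, -22, -35, 3, -7, 22] -> [25, -22, -35, 3, -7, 22] -> [19, -28, -41, -3, -13, 16] -> [22, -25, -38, 0, -10, 19] -> 6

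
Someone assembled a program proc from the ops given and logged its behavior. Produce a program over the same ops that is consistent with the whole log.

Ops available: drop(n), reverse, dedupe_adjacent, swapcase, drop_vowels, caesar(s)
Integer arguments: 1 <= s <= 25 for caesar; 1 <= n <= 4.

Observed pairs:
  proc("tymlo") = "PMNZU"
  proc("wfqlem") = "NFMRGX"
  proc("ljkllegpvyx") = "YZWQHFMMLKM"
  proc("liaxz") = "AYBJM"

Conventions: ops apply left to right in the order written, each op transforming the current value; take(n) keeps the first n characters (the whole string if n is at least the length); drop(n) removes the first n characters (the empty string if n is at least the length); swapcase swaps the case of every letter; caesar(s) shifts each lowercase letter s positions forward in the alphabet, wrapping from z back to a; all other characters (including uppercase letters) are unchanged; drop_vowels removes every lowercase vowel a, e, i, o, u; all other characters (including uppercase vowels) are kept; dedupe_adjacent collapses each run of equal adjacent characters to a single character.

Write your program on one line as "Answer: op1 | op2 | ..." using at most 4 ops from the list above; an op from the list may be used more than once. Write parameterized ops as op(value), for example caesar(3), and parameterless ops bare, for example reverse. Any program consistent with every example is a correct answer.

reverse | caesar(7) | caesar(20) | swapcase

Check, running the answer program on each example:
  "tymlo" -> "olmyt" -> "vstfa" -> "pmnzu" -> "PMNZU"
  "wfqlem" -> "melqfw" -> "tlsxmd" -> "nfmrgx" -> "NFMRGX"
  "ljkllegpvyx" -> "xyvpgellkjl" -> "efcwnlssrqs" -> "yzwqhfmmlkm" -> "YZWQHFMMLKM"
  "liaxz" -> "zxail" -> "gehps" -> "aybjm" -> "AYBJM"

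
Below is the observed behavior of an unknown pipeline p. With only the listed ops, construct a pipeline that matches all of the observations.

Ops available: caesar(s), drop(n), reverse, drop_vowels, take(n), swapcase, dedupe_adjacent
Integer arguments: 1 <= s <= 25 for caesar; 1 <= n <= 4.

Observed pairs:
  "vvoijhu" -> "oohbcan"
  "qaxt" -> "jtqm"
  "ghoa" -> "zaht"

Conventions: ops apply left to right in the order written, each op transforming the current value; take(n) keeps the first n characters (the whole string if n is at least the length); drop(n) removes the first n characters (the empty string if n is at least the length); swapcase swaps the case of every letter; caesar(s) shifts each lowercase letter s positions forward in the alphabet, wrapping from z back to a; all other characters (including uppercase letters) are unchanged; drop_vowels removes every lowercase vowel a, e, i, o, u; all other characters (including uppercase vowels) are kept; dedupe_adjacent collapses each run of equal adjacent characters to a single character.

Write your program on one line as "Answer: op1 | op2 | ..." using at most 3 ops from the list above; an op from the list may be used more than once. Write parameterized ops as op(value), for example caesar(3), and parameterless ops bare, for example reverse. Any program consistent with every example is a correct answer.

caesar(14) | caesar(5)

Check, running the answer program on each example:
  "vvoijhu" -> "jjcwxvi" -> "oohbcan"
  "qaxt" -> "eolh" -> "jtqm"
  "ghoa" -> "uvco" -> "zaht"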